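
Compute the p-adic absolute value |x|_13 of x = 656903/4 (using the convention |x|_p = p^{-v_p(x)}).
|656903/4|_13 = 1/28561

Step 1 — compute v_13(x) by factoring powers of 13 out of the numerator and denominator: v_13(656903/4) = 4. Step 2 — apply |x|_p = p^{-v_p(x)} = 13^{-4} = 1/28561.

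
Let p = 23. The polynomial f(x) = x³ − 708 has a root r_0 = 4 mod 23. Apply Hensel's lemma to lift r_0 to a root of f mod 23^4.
r_3 = 3500 (mod 279841)

Hensel: r_{i+1} = r_i − f(r_i)/f′(r_i) mod 23^{i+2}, where f′(x) = 3x². Iterate:
  r_0 = 4 (mod 23)
  r_1 = 326 (mod 529)
  r_2 = 3500 (mod 12167)
  r_3 = 3500 (mod 279841)
Final: r = 3500 with f(r) ≡ 0 mod 23^4.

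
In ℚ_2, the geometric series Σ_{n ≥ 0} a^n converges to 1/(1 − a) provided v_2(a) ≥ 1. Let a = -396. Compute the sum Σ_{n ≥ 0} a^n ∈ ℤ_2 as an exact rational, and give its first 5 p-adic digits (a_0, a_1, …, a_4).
Σ a^n = 1/(1 − a) = 1/397;  first 5 digits = (1, 0, 1, 0, 0)

v_2(a) = 2 ≥ 1, so the series converges in ℤ_2 to 1/(1 − a) = 1/(1 − (-396)) = 1/397. Expand this rational in ℤ_2: compute digits iteratively via d_i = x_i mod 2, x_{i+1} = (x_i − d_i)/2. The first 5 digits are (1, 0, 1, 0, 0).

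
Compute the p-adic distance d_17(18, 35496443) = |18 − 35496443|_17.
d_17(18, 35496443) = 1/1419857

Step 1 — x − y = 18 − 35496443 = -35496425. Step 2 — v_17(-35496425) = 5 (factor: -35496425 = −(17^5 · 25); the sign does not affect v_p). Step 3 — |x − y|_17 = 17^{-5} = 1/1419857.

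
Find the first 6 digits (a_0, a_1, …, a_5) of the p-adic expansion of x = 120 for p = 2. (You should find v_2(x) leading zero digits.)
(a_0, …, a_5) = (0, 0, 0, 1, 1, 1)

v_2(120) = 3, so a_0 = ... = a_2 = 0. Factor out: x = 2^3 · u with u = 15 a unit in ℤ_2. Expand u iteratively via a_{v+i} = u_i mod 2, u_{i+1} = (u_i − a_{v+i})/2:
  u_0 = 15;  a_3 = 1;  u_1 = (u_0 − 1)/2 = 7
  u_1 = 7;  a_4 = 1;  u_2 = (u_1 − 1)/2 = 3
  u_2 = 3;  a_5 = 1;  u_3 = (u_2 − 1)/2 = 1
Digits: (0, 0, 0, 1, 1, 1).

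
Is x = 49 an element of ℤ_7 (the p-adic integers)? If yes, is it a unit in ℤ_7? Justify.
x ∈ ℤ_7 but not a unit; v_7(x) = 2 > 0

ℤ_7 = {x ∈ ℚ_7 : v_7(x) ≥ 0} and ℤ_7^× = {x ∈ ℤ_7 : v_7(x) = 0}. Here v_7(49) = v_7(num) − v_7(den) = 2; compare against these criteria.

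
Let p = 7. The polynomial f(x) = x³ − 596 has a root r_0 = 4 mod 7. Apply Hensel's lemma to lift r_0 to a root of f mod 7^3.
r_2 = 60 (mod 343)

Hensel: r_{i+1} = r_i − f(r_i)/f′(r_i) mod 7^{i+2}, where f′(x) = 3x². Iterate:
  r_0 = 4 (mod 7)
  r_1 = 11 (mod 49)
  r_2 = 60 (mod 343)
Final: r = 60 with f(r) ≡ 0 mod 7^3.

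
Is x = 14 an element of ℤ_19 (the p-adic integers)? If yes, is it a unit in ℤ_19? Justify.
x ∈ ℤ_19^× (unit); v_19(x) = 0

ℤ_19 = {x ∈ ℚ_19 : v_19(x) ≥ 0} and ℤ_19^× = {x ∈ ℤ_19 : v_19(x) = 0}. Here v_19(14) = v_19(num) − v_19(den) = 0; compare against these criteria.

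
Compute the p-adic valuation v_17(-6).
v_17(-6) = 0

v_17(n) is the largest exponent k such that 17^k divides n. Factor out: -6 = -17^0 · 6. (Sign doesn't affect v_p.) So v_17(-6) = 0.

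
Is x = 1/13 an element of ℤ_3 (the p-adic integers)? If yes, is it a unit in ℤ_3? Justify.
x ∈ ℤ_3^× (unit); v_3(x) = 0

ℤ_3 = {x ∈ ℚ_3 : v_3(x) ≥ 0} and ℤ_3^× = {x ∈ ℤ_3 : v_3(x) = 0}. Here v_3(1/13) = v_3(num) − v_3(den) = 0; compare against these criteria.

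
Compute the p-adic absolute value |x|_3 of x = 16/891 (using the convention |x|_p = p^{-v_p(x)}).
|16/891|_3 = 81

Step 1 — compute v_3(x) by factoring powers of 3 out of the numerator and denominator: v_3(16/891) = -4. Step 2 — apply |x|_p = p^{-v_p(x)} = 3^{4} = 81.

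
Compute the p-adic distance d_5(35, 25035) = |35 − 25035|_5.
d_5(35, 25035) = 1/3125

Step 1 — x − y = 35 − 25035 = -25000. Step 2 — v_5(-25000) = 5 (factor: -25000 = −(5^5 · 8); the sign does not affect v_p). Step 3 — |x − y|_5 = 5^{-5} = 1/3125.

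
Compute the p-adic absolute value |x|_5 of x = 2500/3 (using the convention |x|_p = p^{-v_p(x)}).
|2500/3|_5 = 1/625

Step 1 — compute v_5(x) by factoring powers of 5 out of the numerator and denominator: v_5(2500/3) = 4. Step 2 — apply |x|_p = p^{-v_p(x)} = 5^{-4} = 1/625.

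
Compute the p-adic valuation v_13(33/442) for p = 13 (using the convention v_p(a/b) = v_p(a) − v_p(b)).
v_13(33/442) = -1

Factor powers of 13 from the numerator and denominator of the reduced fraction: 33 = 13^0 · 33 and 442 = 13^1 · 34. Apply v_p(a/b) = v_p(a) − v_p(b): v_13(33/442) = 0 − 1 = -1.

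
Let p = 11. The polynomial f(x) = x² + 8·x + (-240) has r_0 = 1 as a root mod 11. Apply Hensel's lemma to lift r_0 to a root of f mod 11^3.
r_2 = 12 (mod 1331)

Hensel: r_{i+1} = r_i − f(r_i)·(f′(r_i))^{-1} mod 11^{i+2}, f′(x) = 2x + 8. Iterate:
  r_0 = 1 (mod 11)
  r_1 = 12 (mod 121)
  r_2 = 12 (mod 1331)
Final: r = 12 satisfies f(r) ≡ 0 mod 11^3.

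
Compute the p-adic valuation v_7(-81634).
v_7(-81634) = 4

v_7(n) is the largest exponent k such that 7^k divides n. Factor out: -81634 = -7^4 · 34. (Sign doesn't affect v_p.) So v_7(-81634) = 4.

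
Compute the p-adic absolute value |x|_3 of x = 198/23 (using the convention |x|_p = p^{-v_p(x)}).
|198/23|_3 = 1/9

Step 1 — compute v_3(x) by factoring powers of 3 out of the numerator and denominator: v_3(198/23) = 2. Step 2 — apply |x|_p = p^{-v_p(x)} = 3^{-2} = 1/9.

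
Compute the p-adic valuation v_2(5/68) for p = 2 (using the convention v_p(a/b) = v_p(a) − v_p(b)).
v_2(5/68) = -2

Factor powers of 2 from the numerator and denominator of the reduced fraction: 5 = 2^0 · 5 and 68 = 2^2 · 17. Apply v_p(a/b) = v_p(a) − v_p(b): v_2(5/68) = 0 − 2 = -2.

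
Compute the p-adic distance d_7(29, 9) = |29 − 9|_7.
d_7(29, 9) = 1

Step 1 — x − y = 29 − 9 = 20. Step 2 — v_7(20) = 0 (factor: 20 = (7^0 · 20); the sign does not affect v_p). Step 3 — |x − y|_7 = 7^{0} = 1.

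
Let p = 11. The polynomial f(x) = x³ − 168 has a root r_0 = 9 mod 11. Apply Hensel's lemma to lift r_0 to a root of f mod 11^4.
r_3 = 13726 (mod 14641)

Hensel: r_{i+1} = r_i − f(r_i)/f′(r_i) mod 11^{i+2}, where f′(x) = 3x². Iterate:
  r_0 = 9 (mod 11)
  r_1 = 53 (mod 121)
  r_2 = 416 (mod 1331)
  r_3 = 13726 (mod 14641)
Final: r = 13726 with f(r) ≡ 0 mod 11^4.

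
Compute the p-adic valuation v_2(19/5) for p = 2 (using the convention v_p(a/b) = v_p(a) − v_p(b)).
v_2(19/5) = 0

Factor powers of 2 from the numerator and denominator of the reduced fraction: 19 = 2^0 · 19 and 5 = 2^0 · 5. Apply v_p(a/b) = v_p(a) − v_p(b): v_2(19/5) = 0 − 0 = 0.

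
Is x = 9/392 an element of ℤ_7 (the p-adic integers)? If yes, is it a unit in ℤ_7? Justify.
x ∉ ℤ_7 (v_7(x) = -2 < 0)

ℤ_7 = {x ∈ ℚ_7 : v_7(x) ≥ 0} and ℤ_7^× = {x ∈ ℤ_7 : v_7(x) = 0}. Here v_7(9/392) = v_7(num) − v_7(den) = -2; compare against these criteria.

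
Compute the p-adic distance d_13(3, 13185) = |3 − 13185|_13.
d_13(3, 13185) = 1/2197

Step 1 — x − y = 3 − 13185 = -13182. Step 2 — v_13(-13182) = 3 (factor: -13182 = −(13^3 · 6); the sign does not affect v_p). Step 3 — |x − y|_13 = 13^{-3} = 1/2197.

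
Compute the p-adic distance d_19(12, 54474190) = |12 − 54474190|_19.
d_19(12, 54474190) = 1/2476099

Step 1 — x − y = 12 − 54474190 = -54474178. Step 2 — v_19(-54474178) = 5 (factor: -54474178 = −(19^5 · 22); the sign does not affect v_p). Step 3 — |x − y|_19 = 19^{-5} = 1/2476099.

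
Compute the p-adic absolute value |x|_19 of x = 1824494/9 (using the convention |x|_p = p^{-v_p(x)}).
|1824494/9|_19 = 1/130321

Step 1 — compute v_19(x) by factoring powers of 19 out of the numerator and denominator: v_19(1824494/9) = 4. Step 2 — apply |x|_p = p^{-v_p(x)} = 19^{-4} = 1/130321.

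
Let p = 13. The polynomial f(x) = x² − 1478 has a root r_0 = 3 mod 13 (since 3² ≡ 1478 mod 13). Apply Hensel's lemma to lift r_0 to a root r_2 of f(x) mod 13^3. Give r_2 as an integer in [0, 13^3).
r_2 = 276 (mod 2197)

Hensel's recurrence: r_{i+1} = r_i − f(r_i)·(f′(r_i))^{-1} mod 13^{i+2}, with f′(x) = 2x. Iterate:
  r_0 = 3 (mod 13)
  r_1 = 107 (mod 169)
  r_2 = 276 (mod 2197)
Final: r_2 = 276, and one checks f(r_2) ≡ 0 mod 13^3.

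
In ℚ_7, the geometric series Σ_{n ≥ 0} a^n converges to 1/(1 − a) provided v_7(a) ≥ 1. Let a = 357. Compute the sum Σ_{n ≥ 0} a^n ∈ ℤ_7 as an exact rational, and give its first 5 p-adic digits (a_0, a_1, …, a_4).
Σ a^n = 1/(1 − a) = -1/356;  first 5 digits = (1, 2, 4, 2, 0)

v_7(a) = 1 ≥ 1, so the series converges in ℤ_7 to 1/(1 − a) = 1/(1 − 357) = -1/356. Expand this rational in ℤ_7: compute digits iteratively via d_i = x_i mod 7, x_{i+1} = (x_i − d_i)/7. The first 5 digits are (1, 2, 4, 2, 0).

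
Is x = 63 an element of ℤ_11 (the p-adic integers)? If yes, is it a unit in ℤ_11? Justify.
x ∈ ℤ_11^× (unit); v_11(x) = 0

ℤ_11 = {x ∈ ℚ_11 : v_11(x) ≥ 0} and ℤ_11^× = {x ∈ ℤ_11 : v_11(x) = 0}. Here v_11(63) = v_11(num) − v_11(den) = 0; compare against these criteria.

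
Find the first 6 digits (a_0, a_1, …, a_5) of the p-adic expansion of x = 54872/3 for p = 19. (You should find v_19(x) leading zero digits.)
(a_0, …, a_5) = (0, 0, 0, 9, 6, 6)

v_19(54872/3) = 3, so a_0 = ... = a_2 = 0. Factor out: x = 19^3 · u with u = 8/3 a unit in ℤ_19. Expand u iteratively via a_{v+i} = u_i mod 19, u_{i+1} = (u_i − a_{v+i})/19:
  u_0 = 8/3;  a_3 = 9;  u_1 = (u_0 − 9)/19 = -1/3
  u_1 = -1/3;  a_4 = 6;  u_2 = (u_1 − 6)/19 = -1/3
  u_2 = -1/3;  a_5 = 6;  u_3 = (u_2 − 6)/19 = -1/3
Digits: (0, 0, 0, 9, 6, 6).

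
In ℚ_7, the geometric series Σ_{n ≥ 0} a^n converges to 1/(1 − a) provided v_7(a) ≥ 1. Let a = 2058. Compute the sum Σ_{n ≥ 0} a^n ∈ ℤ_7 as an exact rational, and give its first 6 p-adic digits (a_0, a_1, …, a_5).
Σ a^n = 1/(1 − a) = -1/2057;  first 6 digits = (1, 0, 0, 6, 0, 0)

v_7(a) = 3 ≥ 1, so the series converges in ℤ_7 to 1/(1 − a) = 1/(1 − 2058) = -1/2057. Expand this rational in ℤ_7: compute digits iteratively via d_i = x_i mod 7, x_{i+1} = (x_i − d_i)/7. The first 6 digits are (1, 0, 0, 6, 0, 0).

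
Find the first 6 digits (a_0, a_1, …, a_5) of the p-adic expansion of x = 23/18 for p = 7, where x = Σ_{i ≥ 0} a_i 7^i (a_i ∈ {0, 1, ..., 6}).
(a_0, …, a_5) = (4, 0, 5, 2, 0, 5)

v_7(23/18) = 0 (numerator and denominator both coprime to 7), so x ∈ ℤ_7^×. Compute digits iteratively via a_i = x_i mod 7, x_{i+1} = (x_i − a_i)/7, with x_0 = x:
  x_0 = 23/18;  a_0 = 4;  x_1 = (x_0 − 4)/7 = -7/18
  x_1 = -7/18;  a_1 = 0;  x_2 = (x_1 − 0)/7 = -1/18
  x_2 = -1/18;  a_2 = 5;  x_3 = (x_2 − 5)/7 = -13/18
  x_3 = -13/18;  a_3 = 2;  x_4 = (x_3 − 2)/7 = -7/18
  x_4 = -7/18;  a_4 = 0;  x_5 = (x_4 − 0)/7 = -1/18
  x_5 = -1/18;  a_5 = 5;  x_6 = (x_5 − 5)/7 = -13/18
Digits: (4, 0, 5, 2, 0, 5).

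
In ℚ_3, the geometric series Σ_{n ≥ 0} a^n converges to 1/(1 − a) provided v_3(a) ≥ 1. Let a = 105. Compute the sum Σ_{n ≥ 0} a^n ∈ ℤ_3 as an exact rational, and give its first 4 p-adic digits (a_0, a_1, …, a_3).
Σ a^n = 1/(1 − a) = -1/104;  first 4 digits = (1, 2, 0, 0)

v_3(a) = 1 ≥ 1, so the series converges in ℤ_3 to 1/(1 − a) = 1/(1 − 105) = -1/104. Expand this rational in ℤ_3: compute digits iteratively via d_i = x_i mod 3, x_{i+1} = (x_i − d_i)/3. The first 4 digits are (1, 2, 0, 0).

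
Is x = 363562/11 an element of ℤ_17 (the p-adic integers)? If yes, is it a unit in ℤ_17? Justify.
x ∈ ℤ_17 but not a unit; v_17(x) = 3 > 0

ℤ_17 = {x ∈ ℚ_17 : v_17(x) ≥ 0} and ℤ_17^× = {x ∈ ℤ_17 : v_17(x) = 0}. Here v_17(363562/11) = v_17(num) − v_17(den) = 3; compare against these criteria.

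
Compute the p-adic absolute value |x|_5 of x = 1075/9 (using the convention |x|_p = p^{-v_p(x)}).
|1075/9|_5 = 1/25

Step 1 — compute v_5(x) by factoring powers of 5 out of the numerator and denominator: v_5(1075/9) = 2. Step 2 — apply |x|_p = p^{-v_p(x)} = 5^{-2} = 1/25.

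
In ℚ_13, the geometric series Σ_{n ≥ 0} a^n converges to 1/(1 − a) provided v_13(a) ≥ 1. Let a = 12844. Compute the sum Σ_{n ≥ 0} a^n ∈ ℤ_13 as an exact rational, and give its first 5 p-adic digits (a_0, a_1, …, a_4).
Σ a^n = 1/(1 − a) = -1/12843;  first 5 digits = (1, 0, 11, 5, 4)

v_13(a) = 2 ≥ 1, so the series converges in ℤ_13 to 1/(1 − a) = 1/(1 − 12844) = -1/12843. Expand this rational in ℤ_13: compute digits iteratively via d_i = x_i mod 13, x_{i+1} = (x_i − d_i)/13. The first 5 digits are (1, 0, 11, 5, 4).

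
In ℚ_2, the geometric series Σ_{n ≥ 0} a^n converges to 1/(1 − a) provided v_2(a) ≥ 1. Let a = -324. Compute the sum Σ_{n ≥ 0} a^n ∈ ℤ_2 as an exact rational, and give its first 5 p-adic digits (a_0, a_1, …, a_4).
Σ a^n = 1/(1 − a) = 1/325;  first 5 digits = (1, 0, 1, 1, 0)

v_2(a) = 2 ≥ 1, so the series converges in ℤ_2 to 1/(1 − a) = 1/(1 − (-324)) = 1/325. Expand this rational in ℤ_2: compute digits iteratively via d_i = x_i mod 2, x_{i+1} = (x_i − d_i)/2. The first 5 digits are (1, 0, 1, 1, 0).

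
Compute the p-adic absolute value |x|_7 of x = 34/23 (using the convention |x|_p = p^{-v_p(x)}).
|34/23|_7 = 1

Step 1 — compute v_7(x) by factoring powers of 7 out of the numerator and denominator: v_7(34/23) = 0. Step 2 — apply |x|_p = p^{-v_p(x)} = 7^{0} = 1.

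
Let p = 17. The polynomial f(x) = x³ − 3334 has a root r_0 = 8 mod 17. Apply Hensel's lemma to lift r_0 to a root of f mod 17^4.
r_3 = 26409 (mod 83521)

Hensel: r_{i+1} = r_i − f(r_i)/f′(r_i) mod 17^{i+2}, where f′(x) = 3x². Iterate:
  r_0 = 8 (mod 17)
  r_1 = 110 (mod 289)
  r_2 = 1844 (mod 4913)
  r_3 = 26409 (mod 83521)
Final: r = 26409 with f(r) ≡ 0 mod 17^4.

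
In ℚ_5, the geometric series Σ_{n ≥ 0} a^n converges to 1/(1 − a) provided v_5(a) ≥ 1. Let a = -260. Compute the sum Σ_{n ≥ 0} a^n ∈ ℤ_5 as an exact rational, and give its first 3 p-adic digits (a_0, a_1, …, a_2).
Σ a^n = 1/(1 − a) = 1/261;  first 3 digits = (1, 3, 3)

v_5(a) = 1 ≥ 1, so the series converges in ℤ_5 to 1/(1 − a) = 1/(1 − (-260)) = 1/261. Expand this rational in ℤ_5: compute digits iteratively via d_i = x_i mod 5, x_{i+1} = (x_i − d_i)/5. The first 3 digits are (1, 3, 3).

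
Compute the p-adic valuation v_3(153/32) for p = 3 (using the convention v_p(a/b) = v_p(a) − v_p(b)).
v_3(153/32) = 2

Factor powers of 3 from the numerator and denominator of the reduced fraction: 153 = 3^2 · 17 and 32 = 3^0 · 32. Apply v_p(a/b) = v_p(a) − v_p(b): v_3(153/32) = 2 − 0 = 2.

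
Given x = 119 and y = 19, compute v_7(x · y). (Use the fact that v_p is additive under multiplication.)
v_7(2261) = 1

v_p(x) = 1 (factor: 119 = 7^1 · 17); v_p(y) = 0 (factor: 19 = 7^0 · 19). Additivity: v_p(xy) = v_p(x) + v_p(y) = 1 + 0 = 1. (Direct check: xy = 2261 = 7^1 · (323).)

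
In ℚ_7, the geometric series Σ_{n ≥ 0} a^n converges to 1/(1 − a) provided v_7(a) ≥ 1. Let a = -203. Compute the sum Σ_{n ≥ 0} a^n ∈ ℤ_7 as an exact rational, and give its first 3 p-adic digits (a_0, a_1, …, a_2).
Σ a^n = 1/(1 − a) = 1/204;  first 3 digits = (1, 6, 3)

v_7(a) = 1 ≥ 1, so the series converges in ℤ_7 to 1/(1 − a) = 1/(1 − (-203)) = 1/204. Expand this rational in ℤ_7: compute digits iteratively via d_i = x_i mod 7, x_{i+1} = (x_i − d_i)/7. The first 3 digits are (1, 6, 3).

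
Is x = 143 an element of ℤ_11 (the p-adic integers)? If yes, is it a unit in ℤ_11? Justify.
x ∈ ℤ_11 but not a unit; v_11(x) = 1 > 0

ℤ_11 = {x ∈ ℚ_11 : v_11(x) ≥ 0} and ℤ_11^× = {x ∈ ℤ_11 : v_11(x) = 0}. Here v_11(143) = v_11(num) − v_11(den) = 1; compare against these criteria.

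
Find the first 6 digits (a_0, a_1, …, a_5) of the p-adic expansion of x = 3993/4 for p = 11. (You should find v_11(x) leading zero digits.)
(a_0, …, a_5) = (0, 0, 0, 9, 2, 8)

v_11(3993/4) = 3, so a_0 = ... = a_2 = 0. Factor out: x = 11^3 · u with u = 3/4 a unit in ℤ_11. Expand u iteratively via a_{v+i} = u_i mod 11, u_{i+1} = (u_i − a_{v+i})/11:
  u_0 = 3/4;  a_3 = 9;  u_1 = (u_0 − 9)/11 = -3/4
  u_1 = -3/4;  a_4 = 2;  u_2 = (u_1 − 2)/11 = -1/4
  u_2 = -1/4;  a_5 = 8;  u_3 = (u_2 − 8)/11 = -3/4
Digits: (0, 0, 0, 9, 2, 8).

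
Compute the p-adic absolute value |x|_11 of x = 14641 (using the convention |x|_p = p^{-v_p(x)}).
|14641|_11 = 1/14641

Step 1 — compute v_11(x) by factoring powers of 11 out of the numerator and denominator: v_11(14641) = 4. Step 2 — apply |x|_p = p^{-v_p(x)} = 11^{-4} = 1/14641.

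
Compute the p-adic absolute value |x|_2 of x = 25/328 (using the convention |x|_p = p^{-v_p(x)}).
|25/328|_2 = 8

Step 1 — compute v_2(x) by factoring powers of 2 out of the numerator and denominator: v_2(25/328) = -3. Step 2 — apply |x|_p = p^{-v_p(x)} = 2^{3} = 8.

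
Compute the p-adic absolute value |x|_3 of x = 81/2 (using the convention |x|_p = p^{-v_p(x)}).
|81/2|_3 = 1/81

Step 1 — compute v_3(x) by factoring powers of 3 out of the numerator and denominator: v_3(81/2) = 4. Step 2 — apply |x|_p = p^{-v_p(x)} = 3^{-4} = 1/81.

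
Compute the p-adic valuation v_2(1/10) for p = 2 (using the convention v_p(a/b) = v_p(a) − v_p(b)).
v_2(1/10) = -1

Factor powers of 2 from the numerator and denominator of the reduced fraction: 1 = 2^0 · 1 and 10 = 2^1 · 5. Apply v_p(a/b) = v_p(a) − v_p(b): v_2(1/10) = 0 − 1 = -1.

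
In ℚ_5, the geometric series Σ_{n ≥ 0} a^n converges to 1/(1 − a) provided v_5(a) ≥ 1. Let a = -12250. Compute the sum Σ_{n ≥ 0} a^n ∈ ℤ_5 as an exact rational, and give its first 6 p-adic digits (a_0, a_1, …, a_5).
Σ a^n = 1/(1 − a) = 1/12251;  first 6 digits = (1, 0, 0, 2, 0, 1)

v_5(a) = 3 ≥ 1, so the series converges in ℤ_5 to 1/(1 − a) = 1/(1 − (-12250)) = 1/12251. Expand this rational in ℤ_5: compute digits iteratively via d_i = x_i mod 5, x_{i+1} = (x_i − d_i)/5. The first 6 digits are (1, 0, 0, 2, 0, 1).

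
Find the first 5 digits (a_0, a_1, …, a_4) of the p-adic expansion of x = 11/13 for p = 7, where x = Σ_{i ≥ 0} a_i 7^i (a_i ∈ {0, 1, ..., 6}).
(a_0, …, a_4) = (3, 4, 1, 3, 6)

v_7(11/13) = 0 (numerator and denominator both coprime to 7), so x ∈ ℤ_7^×. Compute digits iteratively via a_i = x_i mod 7, x_{i+1} = (x_i − a_i)/7, with x_0 = x:
  x_0 = 11/13;  a_0 = 3;  x_1 = (x_0 − 3)/7 = -4/13
  x_1 = -4/13;  a_1 = 4;  x_2 = (x_1 − 4)/7 = -8/13
  x_2 = -8/13;  a_2 = 1;  x_3 = (x_2 − 1)/7 = -3/13
  x_3 = -3/13;  a_3 = 3;  x_4 = (x_3 − 3)/7 = -6/13
  x_4 = -6/13;  a_4 = 6;  x_5 = (x_4 − 6)/7 = -12/13
Digits: (3, 4, 1, 3, 6).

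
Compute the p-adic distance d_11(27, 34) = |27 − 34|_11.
d_11(27, 34) = 1

Step 1 — x − y = 27 − 34 = -7. Step 2 — v_11(-7) = 0 (factor: -7 = −(11^0 · 7); the sign does not affect v_p). Step 3 — |x − y|_11 = 11^{0} = 1.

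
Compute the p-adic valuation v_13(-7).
v_13(-7) = 0

v_13(n) is the largest exponent k such that 13^k divides n. Factor out: -7 = -13^0 · 7. (Sign doesn't affect v_p.) So v_13(-7) = 0.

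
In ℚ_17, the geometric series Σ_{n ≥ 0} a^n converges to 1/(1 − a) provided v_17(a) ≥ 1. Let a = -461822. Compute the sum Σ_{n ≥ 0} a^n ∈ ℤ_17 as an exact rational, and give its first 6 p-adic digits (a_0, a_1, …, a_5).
Σ a^n = 1/(1 − a) = 1/461823;  first 6 digits = (1, 0, 0, 8, 11, 16)

v_17(a) = 3 ≥ 1, so the series converges in ℤ_17 to 1/(1 − a) = 1/(1 − (-461822)) = 1/461823. Expand this rational in ℤ_17: compute digits iteratively via d_i = x_i mod 17, x_{i+1} = (x_i − d_i)/17. The first 6 digits are (1, 0, 0, 8, 11, 16).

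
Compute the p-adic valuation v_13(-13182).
v_13(-13182) = 3

v_13(n) is the largest exponent k such that 13^k divides n. Factor out: -13182 = -13^3 · 6. (Sign doesn't affect v_p.) So v_13(-13182) = 3.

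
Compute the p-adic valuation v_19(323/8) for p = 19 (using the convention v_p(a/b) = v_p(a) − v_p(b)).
v_19(323/8) = 1

Factor powers of 19 from the numerator and denominator of the reduced fraction: 323 = 19^1 · 17 and 8 = 19^0 · 8. Apply v_p(a/b) = v_p(a) − v_p(b): v_19(323/8) = 1 − 0 = 1.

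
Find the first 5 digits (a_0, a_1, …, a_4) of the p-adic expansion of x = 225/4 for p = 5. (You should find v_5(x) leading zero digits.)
(a_0, …, a_4) = (0, 0, 1, 4, 3)

v_5(225/4) = 2, so a_0 = ... = a_1 = 0. Factor out: x = 5^2 · u with u = 9/4 a unit in ℤ_5. Expand u iteratively via a_{v+i} = u_i mod 5, u_{i+1} = (u_i − a_{v+i})/5:
  u_0 = 9/4;  a_2 = 1;  u_1 = (u_0 − 1)/5 = 1/4
  u_1 = 1/4;  a_3 = 4;  u_2 = (u_1 − 4)/5 = -3/4
  u_2 = -3/4;  a_4 = 3;  u_3 = (u_2 − 3)/5 = -3/4
Digits: (0, 0, 1, 4, 3).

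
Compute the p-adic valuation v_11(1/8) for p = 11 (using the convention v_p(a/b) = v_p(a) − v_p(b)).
v_11(1/8) = 0

Factor powers of 11 from the numerator and denominator of the reduced fraction: 1 = 11^0 · 1 and 8 = 11^0 · 8. Apply v_p(a/b) = v_p(a) − v_p(b): v_11(1/8) = 0 − 0 = 0.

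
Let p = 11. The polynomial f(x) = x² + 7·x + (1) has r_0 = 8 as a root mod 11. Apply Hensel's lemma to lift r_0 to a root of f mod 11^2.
r_1 = 8 (mod 121)

Hensel: r_{i+1} = r_i − f(r_i)·(f′(r_i))^{-1} mod 11^{i+2}, f′(x) = 2x + 7. Iterate:
  r_0 = 8 (mod 11)
  r_1 = 8 (mod 121)
Final: r = 8 satisfies f(r) ≡ 0 mod 11^2.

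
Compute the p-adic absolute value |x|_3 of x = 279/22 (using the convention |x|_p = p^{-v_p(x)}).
|279/22|_3 = 1/9

Step 1 — compute v_3(x) by factoring powers of 3 out of the numerator and denominator: v_3(279/22) = 2. Step 2 — apply |x|_p = p^{-v_p(x)} = 3^{-2} = 1/9.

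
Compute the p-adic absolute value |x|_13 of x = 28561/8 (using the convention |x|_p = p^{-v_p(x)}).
|28561/8|_13 = 1/28561

Step 1 — compute v_13(x) by factoring powers of 13 out of the numerator and denominator: v_13(28561/8) = 4. Step 2 — apply |x|_p = p^{-v_p(x)} = 13^{-4} = 1/28561.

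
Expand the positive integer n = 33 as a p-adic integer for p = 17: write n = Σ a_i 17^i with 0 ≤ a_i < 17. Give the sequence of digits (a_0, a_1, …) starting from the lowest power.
(a_0, a_1, …) = (16, 1)

Repeated division by 17 gives the digits low-to-high: 33 = 16 + 1·17^1. Digit sequence: (16, 1).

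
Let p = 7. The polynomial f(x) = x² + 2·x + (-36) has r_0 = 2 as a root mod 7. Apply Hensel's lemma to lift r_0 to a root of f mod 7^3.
r_2 = 219 (mod 343)

Hensel: r_{i+1} = r_i − f(r_i)·(f′(r_i))^{-1} mod 7^{i+2}, f′(x) = 2x + 2. Iterate:
  r_0 = 2 (mod 7)
  r_1 = 23 (mod 49)
  r_2 = 219 (mod 343)
Final: r = 219 satisfies f(r) ≡ 0 mod 7^3.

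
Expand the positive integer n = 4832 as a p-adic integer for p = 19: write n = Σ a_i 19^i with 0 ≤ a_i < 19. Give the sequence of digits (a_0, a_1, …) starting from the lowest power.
(a_0, a_1, …) = (6, 7, 13)

Repeated division by 19 gives the digits low-to-high: 4832 = 6 + 7·19^1 + 13·19^2. Digit sequence: (6, 7, 13).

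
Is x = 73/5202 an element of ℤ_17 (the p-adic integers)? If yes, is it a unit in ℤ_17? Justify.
x ∉ ℤ_17 (v_17(x) = -2 < 0)

ℤ_17 = {x ∈ ℚ_17 : v_17(x) ≥ 0} and ℤ_17^× = {x ∈ ℤ_17 : v_17(x) = 0}. Here v_17(73/5202) = v_17(num) − v_17(den) = -2; compare against these criteria.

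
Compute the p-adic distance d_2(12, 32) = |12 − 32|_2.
d_2(12, 32) = 1/4

Step 1 — x − y = 12 − 32 = -20. Step 2 — v_2(-20) = 2 (factor: -20 = −(2^2 · 5); the sign does not affect v_p). Step 3 — |x − y|_2 = 2^{-2} = 1/4.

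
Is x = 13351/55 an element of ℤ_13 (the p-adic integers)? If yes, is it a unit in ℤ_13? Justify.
x ∈ ℤ_13 but not a unit; v_13(x) = 2 > 0

ℤ_13 = {x ∈ ℚ_13 : v_13(x) ≥ 0} and ℤ_13^× = {x ∈ ℤ_13 : v_13(x) = 0}. Here v_13(13351/55) = v_13(num) − v_13(den) = 2; compare against these criteria.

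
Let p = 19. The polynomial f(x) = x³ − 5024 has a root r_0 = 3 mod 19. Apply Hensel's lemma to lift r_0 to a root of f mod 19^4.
r_3 = 76934 (mod 130321)

Hensel: r_{i+1} = r_i − f(r_i)/f′(r_i) mod 19^{i+2}, where f′(x) = 3x². Iterate:
  r_0 = 3 (mod 19)
  r_1 = 41 (mod 361)
  r_2 = 1485 (mod 6859)
  r_3 = 76934 (mod 130321)
Final: r = 76934 with f(r) ≡ 0 mod 19^4.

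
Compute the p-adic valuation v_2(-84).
v_2(-84) = 2

v_2(n) is the largest exponent k such that 2^k divides n. Factor out: -84 = -2^2 · 21. (Sign doesn't affect v_p.) So v_2(-84) = 2.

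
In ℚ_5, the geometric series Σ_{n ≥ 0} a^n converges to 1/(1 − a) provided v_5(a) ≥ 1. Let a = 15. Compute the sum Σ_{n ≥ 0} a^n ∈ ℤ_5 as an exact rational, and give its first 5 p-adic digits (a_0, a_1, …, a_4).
Σ a^n = 1/(1 − a) = -1/14;  first 5 digits = (1, 3, 4, 3, 1)

v_5(a) = 1 ≥ 1, so the series converges in ℤ_5 to 1/(1 − a) = 1/(1 − 15) = -1/14. Expand this rational in ℤ_5: compute digits iteratively via d_i = x_i mod 5, x_{i+1} = (x_i − d_i)/5. The first 5 digits are (1, 3, 4, 3, 1).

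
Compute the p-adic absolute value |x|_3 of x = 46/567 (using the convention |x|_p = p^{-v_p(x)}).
|46/567|_3 = 81

Step 1 — compute v_3(x) by factoring powers of 3 out of the numerator and denominator: v_3(46/567) = -4. Step 2 — apply |x|_p = p^{-v_p(x)} = 3^{4} = 81.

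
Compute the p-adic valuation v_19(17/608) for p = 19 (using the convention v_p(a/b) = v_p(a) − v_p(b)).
v_19(17/608) = -1

Factor powers of 19 from the numerator and denominator of the reduced fraction: 17 = 19^0 · 17 and 608 = 19^1 · 32. Apply v_p(a/b) = v_p(a) − v_p(b): v_19(17/608) = 0 − 1 = -1.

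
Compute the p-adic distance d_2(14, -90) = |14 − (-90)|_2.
d_2(14, -90) = 1/8

Step 1 — x − y = 14 − (-90) = 104. Step 2 — v_2(104) = 3 (factor: 104 = (2^3 · 13); the sign does not affect v_p). Step 3 — |x − y|_2 = 2^{-3} = 1/8.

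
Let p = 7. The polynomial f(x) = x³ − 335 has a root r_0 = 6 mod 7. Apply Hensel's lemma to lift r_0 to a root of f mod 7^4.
r_3 = 2022 (mod 2401)

Hensel: r_{i+1} = r_i − f(r_i)/f′(r_i) mod 7^{i+2}, where f′(x) = 3x². Iterate:
  r_0 = 6 (mod 7)
  r_1 = 13 (mod 49)
  r_2 = 307 (mod 343)
  r_3 = 2022 (mod 2401)
Final: r = 2022 with f(r) ≡ 0 mod 7^4.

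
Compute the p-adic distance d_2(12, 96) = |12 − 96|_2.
d_2(12, 96) = 1/4

Step 1 — x − y = 12 − 96 = -84. Step 2 — v_2(-84) = 2 (factor: -84 = −(2^2 · 21); the sign does not affect v_p). Step 3 — |x − y|_2 = 2^{-2} = 1/4.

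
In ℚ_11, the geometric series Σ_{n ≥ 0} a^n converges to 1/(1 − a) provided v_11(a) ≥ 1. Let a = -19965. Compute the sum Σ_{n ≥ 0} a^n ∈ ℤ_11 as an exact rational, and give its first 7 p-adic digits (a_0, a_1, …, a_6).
Σ a^n = 1/(1 − a) = 1/19966;  first 7 digits = (1, 0, 0, 7, 9, 10, 4)

v_11(a) = 3 ≥ 1, so the series converges in ℤ_11 to 1/(1 − a) = 1/(1 − (-19965)) = 1/19966. Expand this rational in ℤ_11: compute digits iteratively via d_i = x_i mod 11, x_{i+1} = (x_i − d_i)/11. The first 7 digits are (1, 0, 0, 7, 9, 10, 4).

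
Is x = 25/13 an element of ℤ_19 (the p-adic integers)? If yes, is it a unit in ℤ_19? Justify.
x ∈ ℤ_19^× (unit); v_19(x) = 0

ℤ_19 = {x ∈ ℚ_19 : v_19(x) ≥ 0} and ℤ_19^× = {x ∈ ℤ_19 : v_19(x) = 0}. Here v_19(25/13) = v_19(num) − v_19(den) = 0; compare against these criteria.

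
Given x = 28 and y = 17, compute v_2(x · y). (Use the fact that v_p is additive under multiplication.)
v_2(476) = 2

v_p(x) = 2 (factor: 28 = 2^2 · 7); v_p(y) = 0 (factor: 17 = 2^0 · 17). Additivity: v_p(xy) = v_p(x) + v_p(y) = 2 + 0 = 2. (Direct check: xy = 476 = 2^2 · (119).)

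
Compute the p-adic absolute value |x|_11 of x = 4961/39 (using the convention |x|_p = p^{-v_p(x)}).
|4961/39|_11 = 1/121

Step 1 — compute v_11(x) by factoring powers of 11 out of the numerator and denominator: v_11(4961/39) = 2. Step 2 — apply |x|_p = p^{-v_p(x)} = 11^{-2} = 1/121.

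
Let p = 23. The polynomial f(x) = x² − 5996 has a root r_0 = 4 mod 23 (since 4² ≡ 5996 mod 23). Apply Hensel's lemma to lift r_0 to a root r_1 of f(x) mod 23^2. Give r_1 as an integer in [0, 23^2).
r_1 = 487 (mod 529)

Hensel's recurrence: r_{i+1} = r_i − f(r_i)·(f′(r_i))^{-1} mod 23^{i+2}, with f′(x) = 2x. Iterate:
  r_0 = 4 (mod 23)
  r_1 = 487 (mod 529)
Final: r_1 = 487, and one checks f(r_1) ≡ 0 mod 23^2.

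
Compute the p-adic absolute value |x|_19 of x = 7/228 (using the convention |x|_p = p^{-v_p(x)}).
|7/228|_19 = 19

Step 1 — compute v_19(x) by factoring powers of 19 out of the numerator and denominator: v_19(7/228) = -1. Step 2 — apply |x|_p = p^{-v_p(x)} = 19^{1} = 19.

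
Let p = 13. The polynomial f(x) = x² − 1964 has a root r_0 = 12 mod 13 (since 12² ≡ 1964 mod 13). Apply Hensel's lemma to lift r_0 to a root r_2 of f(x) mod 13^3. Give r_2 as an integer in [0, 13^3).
r_2 = 1468 (mod 2197)

Hensel's recurrence: r_{i+1} = r_i − f(r_i)·(f′(r_i))^{-1} mod 13^{i+2}, with f′(x) = 2x. Iterate:
  r_0 = 12 (mod 13)
  r_1 = 116 (mod 169)
  r_2 = 1468 (mod 2197)
Final: r_2 = 1468, and one checks f(r_2) ≡ 0 mod 13^3.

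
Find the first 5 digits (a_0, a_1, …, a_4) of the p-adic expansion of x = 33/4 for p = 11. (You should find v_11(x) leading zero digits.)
(a_0, …, a_4) = (0, 9, 2, 8, 2)

v_11(33/4) = 1, so a_0 = ... = a_0 = 0. Factor out: x = 11^1 · u with u = 3/4 a unit in ℤ_11. Expand u iteratively via a_{v+i} = u_i mod 11, u_{i+1} = (u_i − a_{v+i})/11:
  u_0 = 3/4;  a_1 = 9;  u_1 = (u_0 − 9)/11 = -3/4
  u_1 = -3/4;  a_2 = 2;  u_2 = (u_1 − 2)/11 = -1/4
  u_2 = -1/4;  a_3 = 8;  u_3 = (u_2 − 8)/11 = -3/4
  u_3 = -3/4;  a_4 = 2;  u_4 = (u_3 − 2)/11 = -1/4
Digits: (0, 9, 2, 8, 2).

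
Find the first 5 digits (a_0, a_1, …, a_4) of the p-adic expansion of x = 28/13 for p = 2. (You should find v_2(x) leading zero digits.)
(a_0, …, a_4) = (0, 0, 1, 1, 0)

v_2(28/13) = 2, so a_0 = ... = a_1 = 0. Factor out: x = 2^2 · u with u = 7/13 a unit in ℤ_2. Expand u iteratively via a_{v+i} = u_i mod 2, u_{i+1} = (u_i − a_{v+i})/2:
  u_0 = 7/13;  a_2 = 1;  u_1 = (u_0 − 1)/2 = -3/13
  u_1 = -3/13;  a_3 = 1;  u_2 = (u_1 − 1)/2 = -8/13
  u_2 = -8/13;  a_4 = 0;  u_3 = (u_2 − 0)/2 = -4/13
Digits: (0, 0, 1, 1, 0).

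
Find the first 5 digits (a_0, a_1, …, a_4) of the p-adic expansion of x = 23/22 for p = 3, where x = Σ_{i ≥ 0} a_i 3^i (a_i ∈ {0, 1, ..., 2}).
(a_0, …, a_4) = (2, 2, 1, 2, 2)

v_3(23/22) = 0 (numerator and denominator both coprime to 3), so x ∈ ℤ_3^×. Compute digits iteratively via a_i = x_i mod 3, x_{i+1} = (x_i − a_i)/3, with x_0 = x:
  x_0 = 23/22;  a_0 = 2;  x_1 = (x_0 − 2)/3 = -7/22
  x_1 = -7/22;  a_1 = 2;  x_2 = (x_1 − 2)/3 = -17/22
  x_2 = -17/22;  a_2 = 1;  x_3 = (x_2 − 1)/3 = -13/22
  x_3 = -13/22;  a_3 = 2;  x_4 = (x_3 − 2)/3 = -19/22
  x_4 = -19/22;  a_4 = 2;  x_5 = (x_4 − 2)/3 = -21/22
Digits: (2, 2, 1, 2, 2).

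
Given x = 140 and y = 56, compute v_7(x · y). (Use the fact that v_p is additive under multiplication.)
v_7(7840) = 2

v_p(x) = 1 (factor: 140 = 7^1 · 20); v_p(y) = 1 (factor: 56 = 7^1 · 8). Additivity: v_p(xy) = v_p(x) + v_p(y) = 1 + 1 = 2. (Direct check: xy = 7840 = 7^2 · (160).)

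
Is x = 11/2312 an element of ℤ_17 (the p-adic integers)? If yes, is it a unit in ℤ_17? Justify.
x ∉ ℤ_17 (v_17(x) = -2 < 0)

ℤ_17 = {x ∈ ℚ_17 : v_17(x) ≥ 0} and ℤ_17^× = {x ∈ ℤ_17 : v_17(x) = 0}. Here v_17(11/2312) = v_17(num) − v_17(den) = -2; compare against these criteria.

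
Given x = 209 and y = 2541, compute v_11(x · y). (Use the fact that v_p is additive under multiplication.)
v_11(531069) = 3

v_p(x) = 1 (factor: 209 = 11^1 · 19); v_p(y) = 2 (factor: 2541 = 11^2 · 21). Additivity: v_p(xy) = v_p(x) + v_p(y) = 1 + 2 = 3. (Direct check: xy = 531069 = 11^3 · (399).)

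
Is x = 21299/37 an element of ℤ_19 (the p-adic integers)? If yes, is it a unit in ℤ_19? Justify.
x ∈ ℤ_19 but not a unit; v_19(x) = 2 > 0

ℤ_19 = {x ∈ ℚ_19 : v_19(x) ≥ 0} and ℤ_19^× = {x ∈ ℤ_19 : v_19(x) = 0}. Here v_19(21299/37) = v_19(num) − v_19(den) = 2; compare against these criteria.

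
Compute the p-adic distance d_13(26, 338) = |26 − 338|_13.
d_13(26, 338) = 1/13

Step 1 — x − y = 26 − 338 = -312. Step 2 — v_13(-312) = 1 (factor: -312 = −(13^1 · 24); the sign does not affect v_p). Step 3 — |x − y|_13 = 13^{-1} = 1/13.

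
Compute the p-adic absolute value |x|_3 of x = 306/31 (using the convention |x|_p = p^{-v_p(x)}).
|306/31|_3 = 1/9

Step 1 — compute v_3(x) by factoring powers of 3 out of the numerator and denominator: v_3(306/31) = 2. Step 2 — apply |x|_p = p^{-v_p(x)} = 3^{-2} = 1/9.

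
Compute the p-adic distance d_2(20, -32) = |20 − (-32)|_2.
d_2(20, -32) = 1/4

Step 1 — x − y = 20 − (-32) = 52. Step 2 — v_2(52) = 2 (factor: 52 = (2^2 · 13); the sign does not affect v_p). Step 3 — |x − y|_2 = 2^{-2} = 1/4.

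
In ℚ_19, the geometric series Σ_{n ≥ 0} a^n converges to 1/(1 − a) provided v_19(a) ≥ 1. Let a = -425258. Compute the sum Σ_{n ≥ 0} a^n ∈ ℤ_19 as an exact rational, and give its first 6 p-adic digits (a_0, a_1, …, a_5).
Σ a^n = 1/(1 − a) = 1/425259;  first 6 digits = (1, 0, 0, 14, 15, 18)

v_19(a) = 3 ≥ 1, so the series converges in ℤ_19 to 1/(1 − a) = 1/(1 − (-425258)) = 1/425259. Expand this rational in ℤ_19: compute digits iteratively via d_i = x_i mod 19, x_{i+1} = (x_i − d_i)/19. The first 6 digits are (1, 0, 0, 14, 15, 18).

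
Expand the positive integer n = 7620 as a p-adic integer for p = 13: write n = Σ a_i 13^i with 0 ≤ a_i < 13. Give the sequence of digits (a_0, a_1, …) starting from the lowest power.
(a_0, a_1, …) = (2, 1, 6, 3)

Repeated division by 13 gives the digits low-to-high: 7620 = 2 + 1·13^1 + 6·13^2 + 3·13^3. Digit sequence: (2, 1, 6, 3).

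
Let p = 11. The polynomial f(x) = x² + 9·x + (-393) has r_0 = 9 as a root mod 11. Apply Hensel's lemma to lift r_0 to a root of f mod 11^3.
r_2 = 394 (mod 1331)

Hensel: r_{i+1} = r_i − f(r_i)·(f′(r_i))^{-1} mod 11^{i+2}, f′(x) = 2x + 9. Iterate:
  r_0 = 9 (mod 11)
  r_1 = 31 (mod 121)
  r_2 = 394 (mod 1331)
Final: r = 394 satisfies f(r) ≡ 0 mod 11^3.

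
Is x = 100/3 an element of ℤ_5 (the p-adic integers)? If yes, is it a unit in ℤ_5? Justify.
x ∈ ℤ_5 but not a unit; v_5(x) = 2 > 0

ℤ_5 = {x ∈ ℚ_5 : v_5(x) ≥ 0} and ℤ_5^× = {x ∈ ℤ_5 : v_5(x) = 0}. Here v_5(100/3) = v_5(num) − v_5(den) = 2; compare against these criteria.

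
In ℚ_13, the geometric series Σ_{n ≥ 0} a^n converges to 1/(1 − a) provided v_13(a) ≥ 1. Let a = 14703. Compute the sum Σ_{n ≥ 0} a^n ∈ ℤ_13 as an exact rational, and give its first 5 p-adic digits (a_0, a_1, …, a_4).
Σ a^n = 1/(1 − a) = -1/14702;  first 5 digits = (1, 0, 9, 6, 3)

v_13(a) = 2 ≥ 1, so the series converges in ℤ_13 to 1/(1 − a) = 1/(1 − 14703) = -1/14702. Expand this rational in ℤ_13: compute digits iteratively via d_i = x_i mod 13, x_{i+1} = (x_i − d_i)/13. The first 5 digits are (1, 0, 9, 6, 3).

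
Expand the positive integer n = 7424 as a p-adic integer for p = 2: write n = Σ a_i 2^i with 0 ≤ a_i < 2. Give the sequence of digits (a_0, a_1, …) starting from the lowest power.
(a_0, a_1, …) = (0, 0, 0, 0, 0, 0, 0, 0, 1, 0, 1, 1, 1)

Repeated division by 2 gives the digits low-to-high: 7424 = 1·2^8 + 1·2^10 + 1·2^11 + 1·2^12. Digit sequence: (0, 0, 0, 0, 0, 0, 0, 0, 1, 0, 1, 1, 1).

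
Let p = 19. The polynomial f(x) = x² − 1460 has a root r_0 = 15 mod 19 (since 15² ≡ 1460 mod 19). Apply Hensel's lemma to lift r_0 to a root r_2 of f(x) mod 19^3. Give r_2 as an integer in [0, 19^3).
r_2 = 3245 (mod 6859)

Hensel's recurrence: r_{i+1} = r_i − f(r_i)·(f′(r_i))^{-1} mod 19^{i+2}, with f′(x) = 2x. Iterate:
  r_0 = 15 (mod 19)
  r_1 = 357 (mod 361)
  r_2 = 3245 (mod 6859)
Final: r_2 = 3245, and one checks f(r_2) ≡ 0 mod 19^3.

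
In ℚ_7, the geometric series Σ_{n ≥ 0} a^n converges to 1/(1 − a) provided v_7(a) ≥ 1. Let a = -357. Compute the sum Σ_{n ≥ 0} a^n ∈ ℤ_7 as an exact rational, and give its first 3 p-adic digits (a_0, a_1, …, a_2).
Σ a^n = 1/(1 − a) = 1/358;  first 3 digits = (1, 5, 3)

v_7(a) = 1 ≥ 1, so the series converges in ℤ_7 to 1/(1 − a) = 1/(1 − (-357)) = 1/358. Expand this rational in ℤ_7: compute digits iteratively via d_i = x_i mod 7, x_{i+1} = (x_i − d_i)/7. The first 3 digits are (1, 5, 3).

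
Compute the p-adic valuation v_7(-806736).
v_7(-806736) = 5

v_7(n) is the largest exponent k such that 7^k divides n. Factor out: -806736 = -7^5 · 48. (Sign doesn't affect v_p.) So v_7(-806736) = 5.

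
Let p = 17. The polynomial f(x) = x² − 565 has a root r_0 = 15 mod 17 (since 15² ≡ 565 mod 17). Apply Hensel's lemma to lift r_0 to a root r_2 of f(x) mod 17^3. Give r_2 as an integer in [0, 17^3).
r_2 = 2242 (mod 4913)

Hensel's recurrence: r_{i+1} = r_i − f(r_i)·(f′(r_i))^{-1} mod 17^{i+2}, with f′(x) = 2x. Iterate:
  r_0 = 15 (mod 17)
  r_1 = 219 (mod 289)
  r_2 = 2242 (mod 4913)
Final: r_2 = 2242, and one checks f(r_2) ≡ 0 mod 17^3.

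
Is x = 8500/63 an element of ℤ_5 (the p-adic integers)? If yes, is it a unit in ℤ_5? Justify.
x ∈ ℤ_5 but not a unit; v_5(x) = 3 > 0

ℤ_5 = {x ∈ ℚ_5 : v_5(x) ≥ 0} and ℤ_5^× = {x ∈ ℤ_5 : v_5(x) = 0}. Here v_5(8500/63) = v_5(num) − v_5(den) = 3; compare against these criteria.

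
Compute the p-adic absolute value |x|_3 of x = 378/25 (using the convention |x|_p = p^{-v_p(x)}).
|378/25|_3 = 1/27

Step 1 — compute v_3(x) by factoring powers of 3 out of the numerator and denominator: v_3(378/25) = 3. Step 2 — apply |x|_p = p^{-v_p(x)} = 3^{-3} = 1/27.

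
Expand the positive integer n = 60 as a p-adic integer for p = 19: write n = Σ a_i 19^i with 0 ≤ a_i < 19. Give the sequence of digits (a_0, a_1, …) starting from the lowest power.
(a_0, a_1, …) = (3, 3)

Repeated division by 19 gives the digits low-to-high: 60 = 3 + 3·19^1. Digit sequence: (3, 3).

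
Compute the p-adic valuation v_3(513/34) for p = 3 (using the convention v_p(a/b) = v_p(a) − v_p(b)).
v_3(513/34) = 3

Factor powers of 3 from the numerator and denominator of the reduced fraction: 513 = 3^3 · 19 and 34 = 3^0 · 34. Apply v_p(a/b) = v_p(a) − v_p(b): v_3(513/34) = 3 − 0 = 3.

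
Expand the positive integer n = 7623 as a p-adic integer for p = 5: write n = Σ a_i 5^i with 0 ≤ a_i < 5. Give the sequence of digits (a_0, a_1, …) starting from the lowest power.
(a_0, a_1, …) = (3, 4, 4, 0, 2, 2)

Repeated division by 5 gives the digits low-to-high: 7623 = 3 + 4·5^1 + 4·5^2 + 2·5^4 + 2·5^5. Digit sequence: (3, 4, 4, 0, 2, 2).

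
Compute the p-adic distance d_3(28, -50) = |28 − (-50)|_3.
d_3(28, -50) = 1/3

Step 1 — x − y = 28 − (-50) = 78. Step 2 — v_3(78) = 1 (factor: 78 = (3^1 · 26); the sign does not affect v_p). Step 3 — |x − y|_3 = 3^{-1} = 1/3.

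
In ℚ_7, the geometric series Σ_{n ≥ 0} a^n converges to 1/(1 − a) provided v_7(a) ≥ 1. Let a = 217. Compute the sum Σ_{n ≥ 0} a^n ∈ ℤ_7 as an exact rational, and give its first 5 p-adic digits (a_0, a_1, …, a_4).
Σ a^n = 1/(1 − a) = -1/216;  first 5 digits = (1, 3, 6, 3, 2)

v_7(a) = 1 ≥ 1, so the series converges in ℤ_7 to 1/(1 − a) = 1/(1 − 217) = -1/216. Expand this rational in ℤ_7: compute digits iteratively via d_i = x_i mod 7, x_{i+1} = (x_i − d_i)/7. The first 5 digits are (1, 3, 6, 3, 2).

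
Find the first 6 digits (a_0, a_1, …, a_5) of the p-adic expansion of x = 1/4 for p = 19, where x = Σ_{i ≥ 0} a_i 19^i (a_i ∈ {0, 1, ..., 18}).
(a_0, …, a_5) = (5, 14, 4, 14, 4, 14)

v_19(1/4) = 0 (numerator and denominator both coprime to 19), so x ∈ ℤ_19^×. Compute digits iteratively via a_i = x_i mod 19, x_{i+1} = (x_i − a_i)/19, with x_0 = x:
  x_0 = 1/4;  a_0 = 5;  x_1 = (x_0 − 5)/19 = -1/4
  x_1 = -1/4;  a_1 = 14;  x_2 = (x_1 − 14)/19 = -3/4
  x_2 = -3/4;  a_2 = 4;  x_3 = (x_2 − 4)/19 = -1/4
  x_3 = -1/4;  a_3 = 14;  x_4 = (x_3 − 14)/19 = -3/4
  x_4 = -3/4;  a_4 = 4;  x_5 = (x_4 − 4)/19 = -1/4
  x_5 = -1/4;  a_5 = 14;  x_6 = (x_5 − 14)/19 = -3/4
Digits: (5, 14, 4, 14, 4, 14).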